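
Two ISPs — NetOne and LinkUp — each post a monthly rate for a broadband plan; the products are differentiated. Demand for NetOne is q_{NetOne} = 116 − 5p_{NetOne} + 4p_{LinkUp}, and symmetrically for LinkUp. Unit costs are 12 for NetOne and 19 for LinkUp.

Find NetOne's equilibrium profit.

NetOne's profit: π = (p_{NetOne} − 12)(116 − 5p_{NetOne} + 4p_{LinkUp}).
∂π/∂p_{NetOne} = 176 − 10p_{NetOne} + 4p_{LinkUp} = 0 ⇒ p_{NetOne} = 17.6 + 0.4p_{LinkUp}.
Similarly p_{LinkUp} = 21.1 + 0.4p_{NetOne}.
Substituting the second reaction function into the first: p_{NetOne} = 17.6 + 0.4(21.1 + 0.4p_{NetOne}), which gives 0.84p_{NetOne} = 26.04 ⇒ p_{NetOne} = 31.
Then p_{LinkUp} = 21.1 + 0.4·31 = 33.5.
q_{NetOne} = 116 − 5·31 + 4·33.5 = 95.
Profit = (31 − 12)·95 = 1805.

1805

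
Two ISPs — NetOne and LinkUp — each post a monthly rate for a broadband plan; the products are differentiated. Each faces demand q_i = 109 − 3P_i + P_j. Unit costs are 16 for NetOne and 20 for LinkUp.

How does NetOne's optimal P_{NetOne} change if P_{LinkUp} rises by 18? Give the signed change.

3

NetOne's profit: π = (P_{NetOne} − 16)(109 − 3P_{NetOne} + P_{LinkUp}).
∂π/∂P_{NetOne} = 157 − 6P_{NetOne} + P_{LinkUp} = 0 ⇒ P_{NetOne} = 157/6 + (1/6)P_{LinkUp}.
The reaction-function slope is 1/6, so an 18-unit rise in P_{LinkUp} moves P_{NetOne} by 1/6 × 18 = 3. NetOne's best response rises — the actions are strategic complements.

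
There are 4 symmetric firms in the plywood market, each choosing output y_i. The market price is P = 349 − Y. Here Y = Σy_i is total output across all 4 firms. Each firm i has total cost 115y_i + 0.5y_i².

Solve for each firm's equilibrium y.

39

A representative firm's profit is π_i = y_i(349 − Y) − 115y_i − 0.5y_i², with Y = y_i + Σ_{j≠i} y_j.
First-order condition: 234 − 3y_i − Σ_{j≠i} y_j = 0.
With identical firms, set every y_j = y: then 234 − 3y − 3y = 0, i.e. y = 234/6 = 39.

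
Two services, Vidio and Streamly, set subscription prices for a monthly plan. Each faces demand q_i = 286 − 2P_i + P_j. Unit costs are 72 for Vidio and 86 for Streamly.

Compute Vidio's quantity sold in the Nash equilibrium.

Vidio's profit: π = (P_{Vidio} − 72)(286 − 2P_{Vidio} + P_{Streamly}).
∂π/∂P_{Vidio} = 430 − 4P_{Vidio} + P_{Streamly} = 0 ⇒ P_{Vidio} = 107.5 + 0.25P_{Streamly}.
Similarly P_{Streamly} = 114.5 + 0.25P_{Vidio}.
Plugging P_{Streamly} into Vidio's best response: P_{Vidio} = 107.5 + 0.25(114.5 + 0.25P_{Vidio}) ⇒ 0.9375P_{Vidio} = 136.125, so P_{Vidio} = 145.2.
Then P_{Streamly} = 114.5 + 0.25·145.2 = 150.8.
q_{Vidio} = 286 − 2·145.2 + 150.8 = 146.4.

146.4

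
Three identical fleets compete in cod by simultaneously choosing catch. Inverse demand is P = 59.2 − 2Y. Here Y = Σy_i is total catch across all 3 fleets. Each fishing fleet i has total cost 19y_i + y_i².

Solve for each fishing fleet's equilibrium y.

4.02

A representative fishing fleet's profit is π_i = y_i(59.2 − 2Y) − 19y_i − y_i², with Y = y_i + Σ_{j≠i} y_j.
First-order condition: 40.2 − 6y_i − 2Σ_{j≠i} y_j = 0.
In a symmetric equilibrium every fishing fleet chooses the same y, so Σ_{j≠i} y_j = 2y. The condition becomes 40.2 − 10y = 0, giving y = 40.2/10 = 4.02.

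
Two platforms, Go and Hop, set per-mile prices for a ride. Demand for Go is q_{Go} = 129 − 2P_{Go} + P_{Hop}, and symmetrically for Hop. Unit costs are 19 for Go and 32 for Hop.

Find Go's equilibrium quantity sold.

76.8

Go's profit: π = (P_{Go} − 19)(129 − 2P_{Go} + P_{Hop}).
∂π/∂P_{Go} = 167 − 4P_{Go} + P_{Hop} = 0 ⇒ P_{Go} = 41.75 + 0.25P_{Hop}.
Similarly P_{Hop} = 48.25 + 0.25P_{Go}.
Solving the two reaction functions simultaneously: (1 − (0.25)(0.25))P_{Go} = 41.75 + 0.25·48.25, so 0.9375P_{Go} = 53.8125 and P_{Go} = 57.4.
Then P_{Hop} = 48.25 + 0.25·57.4 = 62.6.
q_{Go} = 129 − 2·57.4 + 62.6 = 76.8.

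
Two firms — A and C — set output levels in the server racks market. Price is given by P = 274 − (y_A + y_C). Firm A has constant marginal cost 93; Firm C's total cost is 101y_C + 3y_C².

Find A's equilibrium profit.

Firm A's profit: π = y_A(274 − (y_A + y_C)) − 93y_A.
∂π/∂y_A = 181 − 2y_A − y_C = 0, so y_A = 90.5 − 0.5y_C.
For C: ∂π/∂y_C = 173 − 8y_C − y_A = 0 ⇒ y_C = 21.625 − 0.125y_A.
Substituting the second reaction function into the first: y_A = 90.5 − 0.5(21.625 − 0.125y_A), which gives 0.9375y_A = 79.6875 ⇒ y_A = 85.
Then y_C = 21.625 − 0.125·85 = 11.
Price P = 274 − 96 = 178.
A's profit: (178 − 93)·85 = 7225.

7225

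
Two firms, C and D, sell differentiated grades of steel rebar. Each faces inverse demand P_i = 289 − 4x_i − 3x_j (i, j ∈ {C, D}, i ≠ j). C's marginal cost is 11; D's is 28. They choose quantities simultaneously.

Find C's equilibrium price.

Firm C's profit: π = x_C(289 − 4x_C − 3x_D) − 11x_C.
∂π/∂x_C = 278 − 8x_C − 3x_D = 0 ⇒ x_C = 34.75 − 0.375x_D.
Similarly x_D = 32.625 − 0.375x_C.
Plugging x_D into C's best response: x_C = 34.75 − 0.375(32.625 − 0.375x_C) ⇒ (55/64)x_C = 1441/64, so x_C = 26.2.
Then x_D = 32.625 − 0.375·26.2 = 22.8.
P_C = 289 − 4·26.2 − 3·22.8 = 115.8.

115.8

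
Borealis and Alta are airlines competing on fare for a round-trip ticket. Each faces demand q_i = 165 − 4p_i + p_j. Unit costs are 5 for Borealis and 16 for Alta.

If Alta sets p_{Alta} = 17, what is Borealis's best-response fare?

Borealis's profit: π = (p_{Borealis} − 5)(165 − 4p_{Borealis} + p_{Alta}).
∂π/∂p_{Borealis} = 185 − 8p_{Borealis} + p_{Alta} = 0 ⇒ p_{Borealis} = 23.125 + 0.125p_{Alta}.
At p_{Alta} = 17: p_{Borealis} = 23.125 + 0.125·17 = 25.25.

25.25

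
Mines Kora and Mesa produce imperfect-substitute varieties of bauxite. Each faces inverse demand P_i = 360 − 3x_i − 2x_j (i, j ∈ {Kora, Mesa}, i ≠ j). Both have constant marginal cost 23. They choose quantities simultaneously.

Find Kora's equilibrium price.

149.375

Mine Kora's profit: π = x_{Kora}(360 − 3x_{Kora} − 2x_{Mesa}) − 23x_{Kora}.
∂π/∂x_{Kora} = 337 − 6x_{Kora} − 2x_{Mesa} = 0 ⇒ x_{Kora} = 337/6 − (1/3)x_{Mesa}.
The game is symmetric, so in equilibrium x_{Mesa} = x_{Kora}: the reaction function gives (4/3)x_{Kora} = 337/6, hence x_{Kora} = 42.125.
P_{Kora} = 360 − 3·42.125 − 2·42.125 = 149.375.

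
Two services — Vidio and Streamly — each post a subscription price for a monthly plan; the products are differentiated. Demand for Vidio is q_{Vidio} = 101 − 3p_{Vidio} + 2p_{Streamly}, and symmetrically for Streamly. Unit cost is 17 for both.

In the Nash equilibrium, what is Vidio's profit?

Vidio's profit: π = (p_{Vidio} − 17)(101 − 3p_{Vidio} + 2p_{Streamly}).
∂π/∂p_{Vidio} = 152 − 6p_{Vidio} + 2p_{Streamly} = 0 ⇒ p_{Vidio} = 76/3 + (1/3)p_{Streamly}.
Setting p_{Vidio} = p_{Streamly} in the reaction function: p_{Vidio} = 76/3 + (1/3)p_{Vidio}, so p_{Vidio} = (76/3) / (2/3) = 38.
q_{Vidio} = 101 − 3·38 + 2·38 = 63.
Profit = (38 − 17)·63 = 1323.

1323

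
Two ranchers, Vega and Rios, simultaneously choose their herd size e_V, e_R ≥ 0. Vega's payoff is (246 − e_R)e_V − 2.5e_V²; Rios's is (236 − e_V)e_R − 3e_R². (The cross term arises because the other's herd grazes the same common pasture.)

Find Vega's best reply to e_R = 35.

Expanding Vega's payoff: 246e_V − e_Re_V − 2.5e_V².
∂π/∂e_V = 246 − e_R − 5e_V = 0, so e_V = 49.2 − 0.2e_R.
At e_R = 35: e_V = 49.2 − 0.2·35 = 42.2.

42.2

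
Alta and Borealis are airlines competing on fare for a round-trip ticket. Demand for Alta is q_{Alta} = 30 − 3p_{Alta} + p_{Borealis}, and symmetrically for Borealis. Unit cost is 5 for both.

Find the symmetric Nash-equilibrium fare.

9

Alta's profit: π = (p_{Alta} − 5)(30 − 3p_{Alta} + p_{Borealis}).
∂π/∂p_{Alta} = 45 − 6p_{Alta} + p_{Borealis} = 0 ⇒ p_{Alta} = 7.5 + (1/6)p_{Borealis}.
Setting p_{Alta} = p_{Borealis} in the reaction function: p_{Alta} = 7.5 + (1/6)p_{Alta}, so p_{Alta} = 7.5 / (5/6) = 9.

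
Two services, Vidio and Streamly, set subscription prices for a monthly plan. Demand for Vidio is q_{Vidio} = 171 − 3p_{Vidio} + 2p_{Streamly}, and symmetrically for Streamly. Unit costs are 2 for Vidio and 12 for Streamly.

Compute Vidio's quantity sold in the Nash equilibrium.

Vidio's profit: π = (p_{Vidio} − 2)(171 − 3p_{Vidio} + 2p_{Streamly}).
∂π/∂p_{Vidio} = 177 − 6p_{Vidio} + 2p_{Streamly} = 0 ⇒ p_{Vidio} = 29.5 + (1/3)p_{Streamly}.
Similarly p_{Streamly} = 34.5 + (1/3)p_{Vidio}.
Solving the two reaction functions simultaneously: (1 − (1/3)(1/3))p_{Vidio} = 29.5 + (1/3)·34.5, so (8/9)p_{Vidio} = 41 and p_{Vidio} = 46.125.
Then p_{Streamly} = 34.5 + (1/3)·46.125 = 49.875.
q_{Vidio} = 171 − 3·46.125 + 2·49.875 = 132.375.

132.375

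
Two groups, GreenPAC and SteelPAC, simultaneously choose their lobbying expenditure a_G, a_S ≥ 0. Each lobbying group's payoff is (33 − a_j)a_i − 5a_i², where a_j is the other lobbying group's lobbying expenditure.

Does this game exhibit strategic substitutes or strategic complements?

strategic substitutes

GreenPAC's payoff is (33 − a_S)a_G − 5a_G².
∂π/∂a_G = 33 − a_S − 10a_G = 0, so a_G = 3.3 − 0.1a_S.
The best-response slope da_G/da_S = −0.1 < 0: the reaction function is downward-sloping, so the choices are strategic substitutes.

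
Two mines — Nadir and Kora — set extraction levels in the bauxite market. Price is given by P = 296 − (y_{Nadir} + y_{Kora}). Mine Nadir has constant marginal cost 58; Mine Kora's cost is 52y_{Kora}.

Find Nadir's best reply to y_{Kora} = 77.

80.5

Mine Nadir's profit: π = y_{Nadir}(296 − (y_{Nadir} + y_{Kora})) − 58y_{Nadir}.
∂π/∂y_{Nadir} = 238 − 2y_{Nadir} − y_{Kora} = 0, so y_{Nadir} = 119 − 0.5y_{Kora}.
At y_{Kora} = 77: y_{Nadir} = 119 − 0.5·77 = 80.5.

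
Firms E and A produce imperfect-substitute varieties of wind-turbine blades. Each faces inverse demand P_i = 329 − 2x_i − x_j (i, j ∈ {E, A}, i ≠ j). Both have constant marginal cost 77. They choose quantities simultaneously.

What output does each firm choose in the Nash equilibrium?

50.4

Firm E's profit: π = x_E(329 − 2x_E − x_A) − 77x_E.
∂π/∂x_E = 252 − 4x_E − x_A = 0 ⇒ x_E = 63 − 0.25x_A.
By symmetry x_A = x_E; substituting into the reaction function, 1.25x_E = 63 and x_E = 50.4.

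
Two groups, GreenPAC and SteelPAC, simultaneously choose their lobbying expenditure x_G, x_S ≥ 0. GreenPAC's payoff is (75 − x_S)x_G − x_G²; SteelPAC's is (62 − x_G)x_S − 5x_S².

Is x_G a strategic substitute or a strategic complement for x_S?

strategic substitutes

Expanding GreenPAC's payoff: 75x_G − x_Sx_G − x_G².
∂π/∂x_G = 75 − x_S − 2x_G = 0, so x_G = 37.5 − 0.5x_S.
The best-response slope dx_G/dx_S = −0.5 < 0: the reaction function is downward-sloping, so the choices are strategic substitutes.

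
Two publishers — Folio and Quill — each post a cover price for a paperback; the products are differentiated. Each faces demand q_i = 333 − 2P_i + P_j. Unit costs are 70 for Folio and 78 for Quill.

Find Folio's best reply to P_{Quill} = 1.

118.5

Folio's profit: π = (P_{Folio} − 70)(333 − 2P_{Folio} + P_{Quill}).
∂π/∂P_{Folio} = 473 − 4P_{Folio} + P_{Quill} = 0 ⇒ P_{Folio} = 118.25 + 0.25P_{Quill}.
At P_{Quill} = 1: P_{Folio} = 118.25 + 0.25·1 = 118.5.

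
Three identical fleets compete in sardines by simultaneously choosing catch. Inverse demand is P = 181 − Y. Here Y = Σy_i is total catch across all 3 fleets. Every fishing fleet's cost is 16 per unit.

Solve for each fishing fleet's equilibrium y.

41.25

A representative fishing fleet's profit is π_i = y_i(181 − Y) − 16y_i, with Y = y_i + Σ_{j≠i} y_j.
First-order condition: 165 − 2y_i − Σ_{j≠i} y_j = 0.
In a symmetric equilibrium every fishing fleet chooses the same y, so Σ_{j≠i} y_j = 2y. The condition becomes 165 − 4y = 0, giving y = 165/4 = 41.25.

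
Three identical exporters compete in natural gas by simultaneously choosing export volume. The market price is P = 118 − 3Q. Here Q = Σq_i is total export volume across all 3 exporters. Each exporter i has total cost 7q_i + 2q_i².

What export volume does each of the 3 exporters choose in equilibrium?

6.9375

A representative exporter's profit is π_i = q_i(118 − 3Q) − 7q_i − 2q_i², with Q = q_i + Σ_{j≠i} q_j.
First-order condition: 111 − 10q_i − 3Σ_{j≠i} q_j = 0.
In a symmetric equilibrium every exporter chooses the same q, so Σ_{j≠i} q_j = 2q. The condition becomes 111 − 16q = 0, giving q = 111/16 = 6.9375.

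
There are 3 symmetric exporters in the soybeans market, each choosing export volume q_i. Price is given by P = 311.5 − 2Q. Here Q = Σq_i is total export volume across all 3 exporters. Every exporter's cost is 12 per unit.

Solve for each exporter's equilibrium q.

A representative exporter's profit is π_i = q_i(311.5 − 2Q) − 12q_i, with Q = q_i + Σ_{j≠i} q_j.
First-order condition: 299.5 − 4q_i − 2Σ_{j≠i} q_j = 0.
With identical exporters, set every q_j = q: then 299.5 − 4q − 4q = 0, i.e. q = 299.5/8 = 37.4375.

37.4375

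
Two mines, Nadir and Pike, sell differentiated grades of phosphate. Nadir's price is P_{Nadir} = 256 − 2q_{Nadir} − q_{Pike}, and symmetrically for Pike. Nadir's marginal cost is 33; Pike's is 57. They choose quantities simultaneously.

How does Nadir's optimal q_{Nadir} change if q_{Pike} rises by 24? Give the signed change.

Mine Nadir's profit: π = q_{Nadir}(256 − 2q_{Nadir} − q_{Pike}) − 33q_{Nadir}.
∂π/∂q_{Nadir} = 223 − 4q_{Nadir} − q_{Pike} = 0 ⇒ q_{Nadir} = 55.75 − 0.25q_{Pike}.
The reaction-function slope is −0.25, so a 24-unit rise in q_{Pike} moves q_{Nadir} by −0.25 × 24 = −6. Nadir's best response falls — the actions are strategic substitutes.

-6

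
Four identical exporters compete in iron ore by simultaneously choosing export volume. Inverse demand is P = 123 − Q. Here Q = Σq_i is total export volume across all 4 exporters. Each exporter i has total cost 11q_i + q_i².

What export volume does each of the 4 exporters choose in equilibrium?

A representative exporter's profit is π_i = q_i(123 − Q) − 11q_i − q_i², with Q = q_i + Σ_{j≠i} q_j.
First-order condition: 112 − 4q_i − Σ_{j≠i} q_j = 0.
With identical exporters, set every q_j = q: then 112 − 4q − 3q = 0, i.e. q = 112/7 = 16.

16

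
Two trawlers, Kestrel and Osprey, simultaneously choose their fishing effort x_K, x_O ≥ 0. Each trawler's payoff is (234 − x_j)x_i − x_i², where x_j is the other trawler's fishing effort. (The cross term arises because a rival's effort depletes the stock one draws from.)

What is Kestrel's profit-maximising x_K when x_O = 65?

Kestrel's payoff is (234 − x_O)x_K − x_K².
∂π/∂x_K = 234 − x_O − 2x_K = 0, so x_K = 117 − 0.5x_O.
At x_O = 65: x_K = 117 − 0.5·65 = 84.5.

84.5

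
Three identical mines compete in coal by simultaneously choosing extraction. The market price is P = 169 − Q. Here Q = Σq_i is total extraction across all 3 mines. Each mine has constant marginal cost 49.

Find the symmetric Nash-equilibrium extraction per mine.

A representative mine's profit is π_i = q_i(169 − Q) − 49q_i, with Q = q_i + Σ_{j≠i} q_j.
First-order condition: 120 − 2q_i − Σ_{j≠i} q_j = 0.
Imposing symmetry (q_j = q for all j) turns Σ_{j≠i} q_j into 2q, so 120 = 4q and q = 30.

30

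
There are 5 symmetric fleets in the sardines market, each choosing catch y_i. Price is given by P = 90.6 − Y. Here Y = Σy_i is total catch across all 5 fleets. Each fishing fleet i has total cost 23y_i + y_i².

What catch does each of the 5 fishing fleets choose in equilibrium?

A representative fishing fleet's profit is π_i = y_i(90.6 − Y) − 23y_i − y_i², with Y = y_i + Σ_{j≠i} y_j.
First-order condition: 67.6 − 4y_i − Σ_{j≠i} y_j = 0.
In a symmetric equilibrium every fishing fleet chooses the same y, so Σ_{j≠i} y_j = 4y. The condition becomes 67.6 − 8y = 0, giving y = 67.6/8 = 8.45.

8.45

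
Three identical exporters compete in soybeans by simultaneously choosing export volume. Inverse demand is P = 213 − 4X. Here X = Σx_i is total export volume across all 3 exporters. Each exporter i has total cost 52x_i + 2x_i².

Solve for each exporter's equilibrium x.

8.05

A representative exporter's profit is π_i = x_i(213 − 4X) − 52x_i − 2x_i², with X = x_i + Σ_{j≠i} x_j.
First-order condition: 161 − 12x_i − 4Σ_{j≠i} x_j = 0.
With identical exporters, set every x_j = x: then 161 − 12x − 8x = 0, i.e. x = 161/20 = 8.05.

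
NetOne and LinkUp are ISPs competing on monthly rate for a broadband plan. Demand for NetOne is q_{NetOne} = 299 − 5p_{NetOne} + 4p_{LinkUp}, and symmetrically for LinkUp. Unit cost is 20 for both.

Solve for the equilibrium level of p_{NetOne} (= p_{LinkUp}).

NetOne's profit: π = (p_{NetOne} − 20)(299 − 5p_{NetOne} + 4p_{LinkUp}).
∂π/∂p_{NetOne} = 399 − 10p_{NetOne} + 4p_{LinkUp} = 0 ⇒ p_{NetOne} = 39.9 + 0.4p_{LinkUp}.
The game is symmetric, so in equilibrium p_{LinkUp} = p_{NetOne}: the reaction function gives 0.6p_{NetOne} = 39.9, hence p_{NetOne} = 66.5.

66.5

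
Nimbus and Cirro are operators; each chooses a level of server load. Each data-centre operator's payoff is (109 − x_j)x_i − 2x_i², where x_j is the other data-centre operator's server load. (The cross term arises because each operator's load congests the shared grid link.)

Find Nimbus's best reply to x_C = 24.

21.25

Nimbus's payoff is (109 − x_C)x_N − 2x_N².
∂π/∂x_N = 109 − x_C − 4x_N = 0, so x_N = 27.25 − 0.25x_C.
At x_C = 24: x_N = 27.25 − 0.25·24 = 21.25.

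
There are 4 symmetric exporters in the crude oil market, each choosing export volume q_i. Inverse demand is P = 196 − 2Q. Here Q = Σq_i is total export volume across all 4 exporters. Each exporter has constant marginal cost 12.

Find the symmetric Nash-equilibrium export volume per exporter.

A representative exporter's profit is π_i = q_i(196 − 2Q) − 12q_i, with Q = q_i + Σ_{j≠i} q_j.
First-order condition: 184 − 4q_i − 2Σ_{j≠i} q_j = 0.
Imposing symmetry (q_j = q for all j) turns Σ_{j≠i} q_j into 3q, so 184 = 10q and q = 18.4.

18.4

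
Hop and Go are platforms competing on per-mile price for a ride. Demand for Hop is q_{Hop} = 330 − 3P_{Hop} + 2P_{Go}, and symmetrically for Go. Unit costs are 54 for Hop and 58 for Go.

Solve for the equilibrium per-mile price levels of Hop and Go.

123.75, 125.25

Hop's profit: π = (P_{Hop} − 54)(330 − 3P_{Hop} + 2P_{Go}).
∂π/∂P_{Hop} = 492 − 6P_{Hop} + 2P_{Go} = 0 ⇒ P_{Hop} = 82 + (1/3)P_{Go}.
Similarly P_{Go} = 84 + (1/3)P_{Hop}.
Substituting the second reaction function into the first: P_{Hop} = 82 + (1/3)(84 + (1/3)P_{Hop}), which gives (8/9)P_{Hop} = 110 ⇒ P_{Hop} = 123.75.
Then P_{Go} = 84 + (1/3)·123.75 = 125.25.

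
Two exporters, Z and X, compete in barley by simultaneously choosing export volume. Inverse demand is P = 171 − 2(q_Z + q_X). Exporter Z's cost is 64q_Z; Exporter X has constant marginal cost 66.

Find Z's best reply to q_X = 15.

Exporter Z's profit: π = q_Z(171 − 2(q_Z + q_X)) − 64q_Z.
∂π/∂q_Z = 107 − 4q_Z − 2q_X = 0, so q_Z = 26.75 − 0.5q_X.
At q_X = 15: q_Z = 26.75 − 0.5·15 = 19.25.

19.25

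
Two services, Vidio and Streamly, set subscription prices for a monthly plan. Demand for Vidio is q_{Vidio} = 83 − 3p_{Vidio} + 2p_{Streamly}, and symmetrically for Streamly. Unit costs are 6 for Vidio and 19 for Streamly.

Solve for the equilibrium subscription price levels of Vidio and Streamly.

27.6875, 32.5625

Vidio's profit: π = (p_{Vidio} − 6)(83 − 3p_{Vidio} + 2p_{Streamly}).
∂π/∂p_{Vidio} = 101 − 6p_{Vidio} + 2p_{Streamly} = 0 ⇒ p_{Vidio} = 101/6 + (1/3)p_{Streamly}.
Similarly p_{Streamly} = 70/3 + (1/3)p_{Vidio}.
Solving the two reaction functions simultaneously: (1 − (1/3)(1/3))p_{Vidio} = 101/6 + (1/3)·(70/3), so (8/9)p_{Vidio} = 443/18 and p_{Vidio} = 27.6875.
Then p_{Streamly} = 70/3 + (1/3)·27.6875 = 32.5625.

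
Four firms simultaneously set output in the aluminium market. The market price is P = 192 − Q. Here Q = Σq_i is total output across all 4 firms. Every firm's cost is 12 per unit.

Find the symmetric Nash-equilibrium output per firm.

36

A representative firm's profit is π_i = q_i(192 − Q) − 12q_i, with Q = q_i + Σ_{j≠i} q_j.
First-order condition: 180 − 2q_i − Σ_{j≠i} q_j = 0.
With identical firms, set every q_j = q: then 180 − 2q − 3q = 0, i.e. q = 180/5 = 36.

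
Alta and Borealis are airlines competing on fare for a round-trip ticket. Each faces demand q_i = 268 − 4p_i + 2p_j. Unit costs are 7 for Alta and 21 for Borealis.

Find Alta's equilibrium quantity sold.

176.8

Alta's profit: π = (p_{Alta} − 7)(268 − 4p_{Alta} + 2p_{Borealis}).
∂π/∂p_{Alta} = 296 − 8p_{Alta} + 2p_{Borealis} = 0 ⇒ p_{Alta} = 37 + 0.25p_{Borealis}.
Similarly p_{Borealis} = 44 + 0.25p_{Alta}.
Substituting the second reaction function into the first: p_{Alta} = 37 + 0.25(44 + 0.25p_{Alta}), which gives 0.9375p_{Alta} = 48 ⇒ p_{Alta} = 51.2.
Then p_{Borealis} = 44 + 0.25·51.2 = 56.8.
q_{Alta} = 268 − 4·51.2 + 2·56.8 = 176.8.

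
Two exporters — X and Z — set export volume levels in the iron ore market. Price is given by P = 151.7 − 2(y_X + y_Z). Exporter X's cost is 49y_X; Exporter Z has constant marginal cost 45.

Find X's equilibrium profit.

Exporter X's profit: π = y_X(151.7 − 2(y_X + y_Z)) − 49y_X.
∂π/∂y_X = 102.7 − 4y_X − 2y_Z = 0, so y_X = 25.675 − 0.5y_Z.
By the same steps for Z: y_Z = 26.675 − 0.5y_X.
Solving the two reaction functions simultaneously: (1 − (−0.5)(−0.5))y_X = 25.675 − 0.5·26.675, so 0.75y_X = 12.3375 and y_X = 16.45.
Then y_Z = 26.675 − 0.5·16.45 = 18.45.
Price P = 151.7 − 2·34.9 = 81.9.
X's profit: (81.9 − 49)·16.45 = 541.205.

541.205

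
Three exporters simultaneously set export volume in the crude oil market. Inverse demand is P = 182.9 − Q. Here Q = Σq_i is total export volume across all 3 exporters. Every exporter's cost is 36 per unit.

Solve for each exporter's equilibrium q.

A representative exporter's profit is π_i = q_i(182.9 − Q) − 36q_i, with Q = q_i + Σ_{j≠i} q_j.
First-order condition: 146.9 − 2q_i − Σ_{j≠i} q_j = 0.
In a symmetric equilibrium every exporter chooses the same q, so Σ_{j≠i} q_j = 2q. The condition becomes 146.9 − 4q = 0, giving q = 146.9/4 = 36.725.

36.725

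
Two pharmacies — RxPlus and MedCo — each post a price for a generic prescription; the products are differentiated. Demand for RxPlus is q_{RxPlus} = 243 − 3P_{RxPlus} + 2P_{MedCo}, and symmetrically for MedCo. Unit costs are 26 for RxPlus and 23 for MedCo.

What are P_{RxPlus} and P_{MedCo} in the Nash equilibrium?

RxPlus's profit: π = (P_{RxPlus} − 26)(243 − 3P_{RxPlus} + 2P_{MedCo}).
∂π/∂P_{RxPlus} = 321 − 6P_{RxPlus} + 2P_{MedCo} = 0 ⇒ P_{RxPlus} = 53.5 + (1/3)P_{MedCo}.
Similarly P_{MedCo} = 52 + (1/3)P_{RxPlus}.
Substituting the second reaction function into the first: P_{RxPlus} = 53.5 + (1/3)(52 + (1/3)P_{RxPlus}), which gives (8/9)P_{RxPlus} = 425/6 ⇒ P_{RxPlus} = 79.6875.
Then P_{MedCo} = 52 + (1/3)·79.6875 = 78.5625.

79.6875, 78.5625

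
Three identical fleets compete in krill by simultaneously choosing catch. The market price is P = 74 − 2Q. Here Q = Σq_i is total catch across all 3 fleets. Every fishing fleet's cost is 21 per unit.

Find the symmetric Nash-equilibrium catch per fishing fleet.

6.625

A representative fishing fleet's profit is π_i = q_i(74 − 2Q) − 21q_i, with Q = q_i + Σ_{j≠i} q_j.
First-order condition: 53 − 4q_i − 2Σ_{j≠i} q_j = 0.
With identical fishing fleets, set every q_j = q: then 53 − 4q − 4q = 0, i.e. q = 53/8 = 6.625.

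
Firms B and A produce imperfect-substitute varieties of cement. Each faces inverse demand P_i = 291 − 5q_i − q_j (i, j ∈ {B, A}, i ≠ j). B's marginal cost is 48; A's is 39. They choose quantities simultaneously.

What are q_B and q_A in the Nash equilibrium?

22, 23

Firm B's profit: π = q_B(291 − 5q_B − q_A) − 48q_B.
∂π/∂q_B = 243 − 10q_B − q_A = 0 ⇒ q_B = 24.3 − 0.1q_A.
Similarly q_A = 25.2 − 0.1q_B.
Solving the two reaction functions simultaneously: (1 − (−0.1)(−0.1))q_B = 24.3 − 0.1·25.2, so 0.99q_B = 21.78 and q_B = 22.
Then q_A = 25.2 − 0.1·22 = 23.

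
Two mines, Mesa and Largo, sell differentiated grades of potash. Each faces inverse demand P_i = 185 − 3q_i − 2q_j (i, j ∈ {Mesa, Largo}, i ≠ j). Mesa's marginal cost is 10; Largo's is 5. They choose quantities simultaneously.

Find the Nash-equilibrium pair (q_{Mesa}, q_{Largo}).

21.5625, 22.8125

Mine Mesa's profit: π = q_{Mesa}(185 − 3q_{Mesa} − 2q_{Largo}) − 10q_{Mesa}.
∂π/∂q_{Mesa} = 175 − 6q_{Mesa} − 2q_{Largo} = 0 ⇒ q_{Mesa} = 175/6 − (1/3)q_{Largo}.
Similarly q_{Largo} = 30 − (1/3)q_{Mesa}.
Plugging q_{Largo} into Mesa's best response: q_{Mesa} = 175/6 − (1/3)(30 − (1/3)q_{Mesa}) ⇒ (8/9)q_{Mesa} = 115/6, so q_{Mesa} = 21.5625.
Then q_{Largo} = 30 − (1/3)·21.5625 = 22.8125.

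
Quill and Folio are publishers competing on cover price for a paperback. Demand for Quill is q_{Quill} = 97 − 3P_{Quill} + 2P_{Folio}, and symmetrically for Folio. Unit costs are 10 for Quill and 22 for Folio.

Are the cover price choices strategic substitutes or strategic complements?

Quill's profit: π = (P_{Quill} − 10)(97 − 3P_{Quill} + 2P_{Folio}).
∂π/∂P_{Quill} = 127 − 6P_{Quill} + 2P_{Folio} = 0 ⇒ P_{Quill} = 127/6 + (1/3)P_{Folio}.
The best-response slope dP_{Quill}/dP_{Folio} = 1/3 > 0: the reaction function is upward-sloping, so the choices are strategic complements.

strategic complements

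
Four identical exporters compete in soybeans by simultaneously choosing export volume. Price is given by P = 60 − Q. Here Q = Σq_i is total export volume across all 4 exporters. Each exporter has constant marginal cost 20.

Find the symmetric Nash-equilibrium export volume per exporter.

8

A representative exporter's profit is π_i = q_i(60 − Q) − 20q_i, with Q = q_i + Σ_{j≠i} q_j.
First-order condition: 40 − 2q_i − Σ_{j≠i} q_j = 0.
With identical exporters, set every q_j = q: then 40 − 2q − 3q = 0, i.e. q = 40/5 = 8.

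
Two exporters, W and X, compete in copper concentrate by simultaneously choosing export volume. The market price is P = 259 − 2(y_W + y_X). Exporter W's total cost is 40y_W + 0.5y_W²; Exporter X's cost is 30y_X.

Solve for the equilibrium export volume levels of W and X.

26.125, 44.1875

Exporter W's profit: π = y_W(259 − 2(y_W + y_X)) − 40y_W − 0.5y_W².
∂π/∂y_W = 219 − 5y_W − 2y_X = 0, so y_W = 43.8 − 0.4y_X.
For X: ∂π/∂y_X = 229 − 4y_X − 2y_W = 0 ⇒ y_X = 57.25 − 0.5y_W.
Substituting the second reaction function into the first: y_W = 43.8 − 0.4(57.25 − 0.5y_W), which gives 0.8y_W = 20.9 ⇒ y_W = 26.125.
Then y_X = 57.25 − 0.5·26.125 = 44.1875.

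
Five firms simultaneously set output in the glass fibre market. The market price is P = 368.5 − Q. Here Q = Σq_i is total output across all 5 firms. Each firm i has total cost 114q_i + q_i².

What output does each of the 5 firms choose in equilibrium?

A representative firm's profit is π_i = q_i(368.5 − Q) − 114q_i − q_i², with Q = q_i + Σ_{j≠i} q_j.
First-order condition: 254.5 − 4q_i − Σ_{j≠i} q_j = 0.
In a symmetric equilibrium every firm chooses the same q, so Σ_{j≠i} q_j = 4q. The condition becomes 254.5 − 8q = 0, giving q = 254.5/8 = 31.8125.

31.8125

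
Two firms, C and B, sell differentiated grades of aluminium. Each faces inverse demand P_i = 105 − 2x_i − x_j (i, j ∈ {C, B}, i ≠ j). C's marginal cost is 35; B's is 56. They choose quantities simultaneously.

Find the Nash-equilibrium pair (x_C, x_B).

Firm C's profit: π = x_C(105 − 2x_C − x_B) − 35x_C.
∂π/∂x_C = 70 − 4x_C − x_B = 0 ⇒ x_C = 17.5 − 0.25x_B.
Similarly x_B = 12.25 − 0.25x_C.
Solving the two reaction functions simultaneously: (1 − (−0.25)(−0.25))x_C = 17.5 − 0.25·12.25, so 0.9375x_C = 14.4375 and x_C = 15.4.
Then x_B = 12.25 − 0.25·15.4 = 8.4.

15.4, 8.4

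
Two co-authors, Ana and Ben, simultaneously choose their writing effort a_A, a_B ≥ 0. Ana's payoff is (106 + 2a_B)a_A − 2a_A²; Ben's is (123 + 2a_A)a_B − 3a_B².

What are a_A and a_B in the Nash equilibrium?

44.1, 35.2

Expanding Ana's payoff: 106a_A + 2a_Ba_A − 2a_A².
∂π/∂a_A = 106 + 2a_B − 4a_A = 0, so a_A = 26.5 + 0.5a_B.
Likewise for Ben: a_B = 20.5 + (1/3)a_A.
Plugging a_B into Ana's best response: a_A = 26.5 + 0.5(20.5 + (1/3)a_A) ⇒ (5/6)a_A = 36.75, so a_A = 44.1.
Then a_B = 20.5 + (1/3)·44.1 = 35.2.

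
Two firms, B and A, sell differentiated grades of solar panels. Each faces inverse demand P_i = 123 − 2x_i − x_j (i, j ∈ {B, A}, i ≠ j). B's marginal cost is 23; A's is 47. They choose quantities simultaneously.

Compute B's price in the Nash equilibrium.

66.2

Firm B's profit: π = x_B(123 − 2x_B − x_A) − 23x_B.
∂π/∂x_B = 100 − 4x_B − x_A = 0 ⇒ x_B = 25 − 0.25x_A.
Similarly x_A = 19 − 0.25x_B.
Plugging x_A into B's best response: x_B = 25 − 0.25(19 − 0.25x_B) ⇒ 0.9375x_B = 20.25, so x_B = 21.6.
Then x_A = 19 − 0.25·21.6 = 13.6.
P_B = 123 − 2·21.6 − 13.6 = 66.2.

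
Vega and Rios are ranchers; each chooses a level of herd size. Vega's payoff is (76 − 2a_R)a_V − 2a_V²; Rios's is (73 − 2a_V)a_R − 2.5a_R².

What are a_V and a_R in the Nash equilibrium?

14.625, 8.75

Expanding Vega's payoff: 76a_V − 2a_Ra_V − 2a_V².
∂π/∂a_V = 76 − 2a_R − 4a_V = 0, so a_V = 19 − 0.5a_R.
Likewise for Rios: a_R = 14.6 − 0.4a_V.
Solving the two reaction functions simultaneously: (1 − (−0.5)(−0.4))a_V = 19 − 0.5·14.6, so 0.8a_V = 11.7 and a_V = 14.625.
Then a_R = 14.6 − 0.4·14.625 = 8.75.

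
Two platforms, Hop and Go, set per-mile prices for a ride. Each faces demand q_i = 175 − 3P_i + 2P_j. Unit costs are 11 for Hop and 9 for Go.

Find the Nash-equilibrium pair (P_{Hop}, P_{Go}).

Hop's profit: π = (P_{Hop} − 11)(175 − 3P_{Hop} + 2P_{Go}).
∂π/∂P_{Hop} = 208 − 6P_{Hop} + 2P_{Go} = 0 ⇒ P_{Hop} = 104/3 + (1/3)P_{Go}.
Similarly P_{Go} = 101/3 + (1/3)P_{Hop}.
Substituting the second reaction function into the first: P_{Hop} = 104/3 + (1/3)(101/3 + (1/3)P_{Hop}), which gives (8/9)P_{Hop} = 413/9 ⇒ P_{Hop} = 51.625.
Then P_{Go} = 101/3 + (1/3)·51.625 = 50.875.

51.625, 50.875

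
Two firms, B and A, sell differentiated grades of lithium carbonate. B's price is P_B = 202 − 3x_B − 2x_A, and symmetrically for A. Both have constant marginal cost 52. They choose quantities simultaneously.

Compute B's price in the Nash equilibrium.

108.25

Firm B's profit: π = x_B(202 − 3x_B − 2x_A) − 52x_B.
∂π/∂x_B = 150 − 6x_B − 2x_A = 0 ⇒ x_B = 25 − (1/3)x_A.
By symmetry x_A = x_B; substituting into the reaction function, (4/3)x_B = 25 and x_B = 18.75.
P_B = 202 − 3·18.75 − 2·18.75 = 108.25.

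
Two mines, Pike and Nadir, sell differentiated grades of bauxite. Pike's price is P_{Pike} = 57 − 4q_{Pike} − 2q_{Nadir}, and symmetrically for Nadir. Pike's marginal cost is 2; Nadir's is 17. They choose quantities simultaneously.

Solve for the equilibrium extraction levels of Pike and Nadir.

6, 3.5

Mine Pike's profit: π = q_{Pike}(57 − 4q_{Pike} − 2q_{Nadir}) − 2q_{Pike}.
∂π/∂q_{Pike} = 55 − 8q_{Pike} − 2q_{Nadir} = 0 ⇒ q_{Pike} = 6.875 − 0.25q_{Nadir}.
Similarly q_{Nadir} = 5 − 0.25q_{Pike}.
Substituting the second reaction function into the first: q_{Pike} = 6.875 − 0.25(5 − 0.25q_{Pike}), which gives 0.9375q_{Pike} = 5.625 ⇒ q_{Pike} = 6.
Then q_{Nadir} = 5 − 0.25·6 = 3.5.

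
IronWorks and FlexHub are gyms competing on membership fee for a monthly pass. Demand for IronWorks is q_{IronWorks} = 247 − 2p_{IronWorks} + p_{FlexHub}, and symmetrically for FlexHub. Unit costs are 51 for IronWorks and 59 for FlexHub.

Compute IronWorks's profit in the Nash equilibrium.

8817.92

IronWorks's profit: π = (p_{IronWorks} − 51)(247 − 2p_{IronWorks} + p_{FlexHub}).
∂π/∂p_{IronWorks} = 349 − 4p_{IronWorks} + p_{FlexHub} = 0 ⇒ p_{IronWorks} = 87.25 + 0.25p_{FlexHub}.
Similarly p_{FlexHub} = 91.25 + 0.25p_{IronWorks}.
Substituting the second reaction function into the first: p_{IronWorks} = 87.25 + 0.25(91.25 + 0.25p_{IronWorks}), which gives 0.9375p_{IronWorks} = 110.0625 ⇒ p_{IronWorks} = 117.4.
Then p_{FlexHub} = 91.25 + 0.25·117.4 = 120.6.
q_{IronWorks} = 247 − 2·117.4 + 120.6 = 132.8.
Profit = (117.4 − 51)·132.8 = 8817.92.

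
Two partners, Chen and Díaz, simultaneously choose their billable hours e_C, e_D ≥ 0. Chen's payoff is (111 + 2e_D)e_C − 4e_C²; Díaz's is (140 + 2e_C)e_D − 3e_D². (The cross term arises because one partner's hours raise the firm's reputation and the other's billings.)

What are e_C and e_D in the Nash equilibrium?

21.5, 30.5

Expanding Chen's payoff: 111e_C + 2e_De_C − 4e_C².
∂π/∂e_C = 111 + 2e_D − 8e_C = 0, so e_C = 13.875 + 0.25e_D.
Likewise for Díaz: e_D = 70/3 + (1/3)e_C.
Plugging e_D into Chen's best response: e_C = 13.875 + 0.25(70/3 + (1/3)e_C) ⇒ (11/12)e_C = 473/24, so e_C = 21.5.
Then e_D = 70/3 + (1/3)·21.5 = 30.5.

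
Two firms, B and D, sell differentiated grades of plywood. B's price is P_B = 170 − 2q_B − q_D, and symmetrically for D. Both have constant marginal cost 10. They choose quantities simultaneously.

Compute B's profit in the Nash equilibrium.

Firm B's profit: π = q_B(170 − 2q_B − q_D) − 10q_B.
∂π/∂q_B = 160 − 4q_B − q_D = 0 ⇒ q_B = 40 − 0.25q_D.
By symmetry q_D = q_B; substituting into the reaction function, 1.25q_B = 40 and q_B = 32.
P_B = 170 − 2·32 − 32 = 74.
Profit = (74 − 10)·32 = 2048.

2048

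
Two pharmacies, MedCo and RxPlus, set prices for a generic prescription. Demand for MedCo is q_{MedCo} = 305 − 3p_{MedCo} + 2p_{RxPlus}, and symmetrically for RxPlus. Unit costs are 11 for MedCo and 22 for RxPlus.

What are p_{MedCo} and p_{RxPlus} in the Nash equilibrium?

MedCo's profit: π = (p_{MedCo} − 11)(305 − 3p_{MedCo} + 2p_{RxPlus}).
∂π/∂p_{MedCo} = 338 − 6p_{MedCo} + 2p_{RxPlus} = 0 ⇒ p_{MedCo} = 169/3 + (1/3)p_{RxPlus}.
Similarly p_{RxPlus} = 371/6 + (1/3)p_{MedCo}.
Plugging p_{RxPlus} into MedCo's best response: p_{MedCo} = 169/3 + (1/3)(371/6 + (1/3)p_{MedCo}) ⇒ (8/9)p_{MedCo} = 1385/18, so p_{MedCo} = 86.5625.
Then p_{RxPlus} = 371/6 + (1/3)·86.5625 = 90.6875.

86.5625, 90.6875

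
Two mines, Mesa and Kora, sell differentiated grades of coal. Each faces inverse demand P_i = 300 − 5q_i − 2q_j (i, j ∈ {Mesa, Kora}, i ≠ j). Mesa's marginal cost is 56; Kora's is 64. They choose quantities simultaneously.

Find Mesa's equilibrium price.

158.5

Mine Mesa's profit: π = q_{Mesa}(300 − 5q_{Mesa} − 2q_{Kora}) − 56q_{Mesa}.
∂π/∂q_{Mesa} = 244 − 10q_{Mesa} − 2q_{Kora} = 0 ⇒ q_{Mesa} = 24.4 − 0.2q_{Kora}.
Similarly q_{Kora} = 23.6 − 0.2q_{Mesa}.
Plugging q_{Kora} into Mesa's best response: q_{Mesa} = 24.4 − 0.2(23.6 − 0.2q_{Mesa}) ⇒ 0.96q_{Mesa} = 19.68, so q_{Mesa} = 20.5.
Then q_{Kora} = 23.6 − 0.2·20.5 = 19.5.
P_{Mesa} = 300 − 5·20.5 − 2·19.5 = 158.5.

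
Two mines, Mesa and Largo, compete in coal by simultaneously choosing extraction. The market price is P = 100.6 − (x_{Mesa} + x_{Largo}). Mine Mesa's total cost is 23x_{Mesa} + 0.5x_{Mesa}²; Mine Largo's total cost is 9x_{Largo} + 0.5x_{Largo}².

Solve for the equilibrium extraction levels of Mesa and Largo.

17.65, 24.65

Mine Mesa's profit: π = x_{Mesa}(100.6 − (x_{Mesa} + x_{Largo})) − 23x_{Mesa} − 0.5x_{Mesa}².
∂π/∂x_{Mesa} = 77.6 − 3x_{Mesa} − x_{Largo} = 0, so x_{Mesa} = 388/15 − (1/3)x_{Largo}.
By the same steps for Largo: x_{Largo} = 458/15 − (1/3)x_{Mesa}.
Plugging x_{Largo} into Mesa's best response: x_{Mesa} = 388/15 − (1/3)(458/15 − (1/3)x_{Mesa}) ⇒ (8/9)x_{Mesa} = 706/45, so x_{Mesa} = 17.65.
Then x_{Largo} = 458/15 − (1/3)·17.65 = 24.65.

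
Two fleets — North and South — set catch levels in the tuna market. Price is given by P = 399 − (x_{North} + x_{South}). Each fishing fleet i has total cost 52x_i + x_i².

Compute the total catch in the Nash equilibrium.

138.8

Fishing fleet North's profit: π = x_{North}(399 − (x_{North} + x_{South})) − 52x_{North} − x_{North}².
∂π/∂x_{North} = 347 − 4x_{North} − x_{South} = 0, so x_{North} = 86.75 − 0.25x_{South}.
Setting x_{North} = x_{South} in the reaction function: x_{North} = 86.75 − 0.25x_{North}, so x_{North} = 86.75 / 1.25 = 69.4.
Total catch: 69.4 + 69.4 = 138.8.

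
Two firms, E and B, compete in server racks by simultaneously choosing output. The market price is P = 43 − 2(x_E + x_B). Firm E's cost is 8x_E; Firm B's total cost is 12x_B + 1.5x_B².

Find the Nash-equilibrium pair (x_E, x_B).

7.625, 2.25

Firm E's profit: π = x_E(43 − 2(x_E + x_B)) − 8x_E.
∂π/∂x_E = 35 − 4x_E − 2x_B = 0, so x_E = 8.75 − 0.5x_B.
For B: ∂π/∂x_B = 31 − 7x_B − 2x_E = 0 ⇒ x_B = 31/7 − (2/7)x_E.
Plugging x_B into E's best response: x_E = 8.75 − 0.5(31/7 − (2/7)x_E) ⇒ (6/7)x_E = 183/28, so x_E = 7.625.
Then x_B = 31/7 − (2/7)·7.625 = 2.25.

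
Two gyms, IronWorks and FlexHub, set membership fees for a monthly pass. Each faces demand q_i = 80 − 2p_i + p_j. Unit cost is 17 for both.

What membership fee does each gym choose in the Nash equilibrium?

38

IronWorks's profit: π = (p_{IronWorks} − 17)(80 − 2p_{IronWorks} + p_{FlexHub}).
∂π/∂p_{IronWorks} = 114 − 4p_{IronWorks} + p_{FlexHub} = 0 ⇒ p_{IronWorks} = 28.5 + 0.25p_{FlexHub}.
The game is symmetric, so in equilibrium p_{FlexHub} = p_{IronWorks}: the reaction function gives 0.75p_{IronWorks} = 28.5, hence p_{IronWorks} = 38.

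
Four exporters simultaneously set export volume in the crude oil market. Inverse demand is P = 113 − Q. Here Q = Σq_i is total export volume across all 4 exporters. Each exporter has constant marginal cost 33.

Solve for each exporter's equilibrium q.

A representative exporter's profit is π_i = q_i(113 − Q) − 33q_i, with Q = q_i + Σ_{j≠i} q_j.
First-order condition: 80 − 2q_i − Σ_{j≠i} q_j = 0.
In a symmetric equilibrium every exporter chooses the same q, so Σ_{j≠i} q_j = 3q. The condition becomes 80 − 5q = 0, giving q = 80/5 = 16.

16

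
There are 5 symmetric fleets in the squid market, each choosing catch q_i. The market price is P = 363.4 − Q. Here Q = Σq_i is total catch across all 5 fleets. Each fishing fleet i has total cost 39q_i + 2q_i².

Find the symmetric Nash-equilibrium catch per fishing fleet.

A representative fishing fleet's profit is π_i = q_i(363.4 − Q) − 39q_i − 2q_i², with Q = q_i + Σ_{j≠i} q_j.
First-order condition: 324.4 − 6q_i − Σ_{j≠i} q_j = 0.
In a symmetric equilibrium every fishing fleet chooses the same q, so Σ_{j≠i} q_j = 4q. The condition becomes 324.4 − 10q = 0, giving q = 324.4/10 = 32.44.

32.44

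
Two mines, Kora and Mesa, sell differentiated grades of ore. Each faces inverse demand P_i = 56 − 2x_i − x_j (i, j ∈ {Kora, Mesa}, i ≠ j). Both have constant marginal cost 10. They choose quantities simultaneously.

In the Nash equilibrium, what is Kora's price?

28.4

Mine Kora's profit: π = x_{Kora}(56 − 2x_{Kora} − x_{Mesa}) − 10x_{Kora}.
∂π/∂x_{Kora} = 46 − 4x_{Kora} − x_{Mesa} = 0 ⇒ x_{Kora} = 11.5 − 0.25x_{Mesa}.
Setting x_{Kora} = x_{Mesa} in the reaction function: x_{Kora} = 11.5 − 0.25x_{Kora}, so x_{Kora} = 11.5 / 1.25 = 9.2.
P_{Kora} = 56 − 2·9.2 − 9.2 = 28.4.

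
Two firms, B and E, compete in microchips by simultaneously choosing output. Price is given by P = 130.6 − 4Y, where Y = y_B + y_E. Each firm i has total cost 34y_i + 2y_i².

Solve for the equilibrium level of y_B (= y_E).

Firm B's profit: π = y_B(130.6 − 4(y_B + y_E)) − 34y_B − 2y_B².
∂π/∂y_B = 96.6 − 12y_B − 4y_E = 0, so y_B = 8.05 − (1/3)y_E.
Setting y_B = y_E in the reaction function: y_B = 8.05 − (1/3)y_B, so y_B = 8.05 / (4/3) = 6.0375.

6.0375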